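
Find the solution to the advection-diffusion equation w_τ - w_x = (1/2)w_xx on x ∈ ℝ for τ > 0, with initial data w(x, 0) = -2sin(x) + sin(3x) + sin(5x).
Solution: Moving frame: η = x + τ, σ = τ, w = u(η,σ), so w_τ = u_σ + u_η and w_xx = u_ηη.
Hence w_τ - w_x = u_σ and the PDE becomes the heat equation u_σ = (1/2)u_ηη on η ∈ ℝ.
Initial data: u(η,0) = w(η,0) = -2sin(η) + sin(3η) + sin(5η). Each mode sin(nη) decays as exp(-n²σ/2) on ℝ, so u(η,σ) = Σ c_n exp(-n²σ/2) sin(nη) with c_1=-2, c_3=1, c_5=1: u(η,σ) = -2exp(-σ/2)sin(η) + exp(-9σ/2)sin(3η) + exp(-25σ/2)sin(5η).
Substituting back: w(x,τ) = u(x + τ, τ).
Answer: w(x, τ) = -2exp(-τ/2)sin(x + τ) + exp(-9τ/2)sin(3x + 3τ) + exp(-25τ/2)sin(5x + 5τ)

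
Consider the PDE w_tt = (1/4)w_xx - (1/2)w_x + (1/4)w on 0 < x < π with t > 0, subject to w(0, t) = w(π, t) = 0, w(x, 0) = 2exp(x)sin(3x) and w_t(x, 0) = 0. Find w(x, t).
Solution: Substitute w = exp(x)u.
Then w_x = exp(x)(u_x + u), w_xx = exp(x)(u_xx + 2u_x + u), w_tt = exp(x)u_tt; substituting and dividing by exp(x), the lower-order terms cancel: u_tt = (1/4)u_xx (standard wave equation).
Data for u: u(x,0) = exp(-x)w(x,0) = 2sin(3x); u_t(x,0) = exp(-x)w_t(x,0) = 0. The boundary conditions carry over: u(0,t) = u(π,t) = 0.
Separating variables: u = Σ [A_n cos(ω_n t) + B_n sin(ω_n t)] sin(nx), ω_n = n/2. From ICs: A_3=2.
So u(x,t) = 2sin(3x)cos(3t/2), and w(x,t) = exp(x)u(x,t).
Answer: w(x, t) = 2exp(x)sin(3x)cos(3t/2)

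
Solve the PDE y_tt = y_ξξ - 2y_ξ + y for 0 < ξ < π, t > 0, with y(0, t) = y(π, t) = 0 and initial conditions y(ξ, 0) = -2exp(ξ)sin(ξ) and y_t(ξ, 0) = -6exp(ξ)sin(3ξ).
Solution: Substitute y = exp(ξ)u.
Then y_ξ = exp(ξ)(u_ξ + u), y_ξξ = exp(ξ)(u_ξξ + 2u_ξ + u), y_tt = exp(ξ)u_tt; substituting and dividing by exp(ξ), the lower-order terms cancel: u_tt = u_ξξ (standard wave equation).
Data for u: u(ξ,0) = exp(-ξ)y(ξ,0) = -2sin(ξ); u_t(ξ,0) = exp(-ξ)y_t(ξ,0) = -6sin(3ξ). The boundary conditions carry over: u(0,t) = u(π,t) = 0.
Separating variables: u = Σ [A_n cos(ω_n t) + B_n sin(ω_n t)] sin(nξ), ω_n = n. From ICs (B_n = velocity coefficient / ω_n): A_1=-2, B_3=-2.
So u(ξ,t) = -2sin(3t)sin(3ξ) - 2sin(ξ)cos(t), and y(ξ,t) = exp(ξ)u(ξ,t).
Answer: y(ξ, t) = -2exp(ξ)sin(3t)sin(3ξ) - 2exp(ξ)sin(ξ)cos(t)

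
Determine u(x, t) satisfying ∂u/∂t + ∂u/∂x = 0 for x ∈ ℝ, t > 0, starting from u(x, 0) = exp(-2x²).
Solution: By method of characteristics (waves move right with speed 1):
Along characteristics x - t = const, u is constant, so u(x,t) = f(x - t) with f = u(·, 0).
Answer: u(x, t) = exp(-2(-t + x)²)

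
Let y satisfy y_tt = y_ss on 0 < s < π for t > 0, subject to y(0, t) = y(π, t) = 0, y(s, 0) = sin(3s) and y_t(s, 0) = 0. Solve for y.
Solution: Separating variables: y = Σ [A_n cos(ω_n t) + B_n sin(ω_n t)] sin(ns), ω_n = n. From ICs: A_3=1.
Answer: y(s, t) = sin(3s)cos(3t)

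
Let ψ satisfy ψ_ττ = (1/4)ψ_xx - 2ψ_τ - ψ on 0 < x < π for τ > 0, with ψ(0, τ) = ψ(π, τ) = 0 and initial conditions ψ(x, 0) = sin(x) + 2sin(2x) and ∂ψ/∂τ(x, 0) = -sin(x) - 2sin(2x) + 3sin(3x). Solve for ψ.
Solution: Substitute ψ = exp(-τ)u.
Then ψ_τ = exp(-τ)(u_τ - u), ψ_ττ = exp(-τ)(u_ττ - 2u_τ + u), ψ_xx = exp(-τ)u_xx; substituting and dividing by exp(-τ), the lower-order terms cancel: u_ττ = (1/4)u_xx (standard wave equation).
Data for u: u(x,0) = ψ(x,0) = sin(x) + 2sin(2x); u_τ(x,0) = ψ_τ(x,0) + ψ(x,0) = 3sin(3x). The boundary conditions carry over: u(0,τ) = u(π,τ) = 0.
Separating variables: u = Σ [A_n cos(ω_n τ) + B_n sin(ω_n τ)] sin(nx), ω_n = n/2. From ICs (B_n = velocity coefficient / ω_n): A_1=1, A_2=2, B_3=2.
So u(x,τ) = sin(x)cos(τ/2) + 2sin(2x)cos(τ) + 2sin(3x)sin(3τ/2), and ψ(x,τ) = exp(-τ)u(x,τ).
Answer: ψ(x, τ) = exp(-τ)sin(x)cos(τ/2) + 2exp(-τ)sin(2x)cos(τ) + 2exp(-τ)sin(3x)sin(3τ/2)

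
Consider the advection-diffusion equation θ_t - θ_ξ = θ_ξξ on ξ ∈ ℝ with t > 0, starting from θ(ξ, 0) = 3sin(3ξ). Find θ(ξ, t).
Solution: Change to a moving frame: let η = ξ + t, σ = t and write θ(ξ,t) = u(η,σ).
By the chain rule θ_t = u_σ + u_η, θ_ξ = u_η, θ_ξξ = u_ηη.
Then θ_t - θ_ξ = u_σ: the advection term cancels and the PDE becomes the heat equation u_σ = u_ηη on η ∈ ℝ.
Initial data: u(η,0) = θ(η,0) = 3sin(3η).
On η ∈ ℝ each mode satisfies (sin(nη))″ = -n² sin(nη), so exp(-n²σ) sin(nη) solves the heat equation; by superposition u(η,σ) = Σ c_n exp(-n²σ) sin(nη).
Reading off the coefficients: c_3=3, so u(η,σ) = 3exp(-9σ)sin(3η).
Substituting back η = ξ + t, σ = t: θ(ξ,t) = u(ξ + t, t).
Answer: θ(ξ, t) = 3exp(-9t)sin(3t + 3ξ)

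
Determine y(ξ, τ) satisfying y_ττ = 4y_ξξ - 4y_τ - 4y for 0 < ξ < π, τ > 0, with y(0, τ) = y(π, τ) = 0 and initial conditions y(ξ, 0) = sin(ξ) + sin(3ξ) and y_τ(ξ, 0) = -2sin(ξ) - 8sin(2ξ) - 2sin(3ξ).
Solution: Substitute y = exp(-2τ)u.
Then y_τ = exp(-2τ)(u_τ - 2u), y_ττ = exp(-2τ)(u_ττ - 4u_τ + 4u), y_ξξ = exp(-2τ)u_ξξ; substituting and dividing by exp(-2τ), the lower-order terms cancel: u_ττ = 4u_ξξ (standard wave equation).
Data for u: u(ξ,0) = y(ξ,0) = sin(ξ) + sin(3ξ); u_τ(ξ,0) = y_τ(ξ,0) + 2y(ξ,0) = -8sin(2ξ). The boundary conditions carry over: u(0,τ) = u(π,τ) = 0.
Separating variables: u = Σ [A_n cos(ω_n τ) + B_n sin(ω_n τ)] sin(nξ), ω_n = 2n. From ICs (B_n = velocity coefficient / ω_n): A_1=1, A_3=1, B_2=-2.
So u(ξ,τ) = sin(ξ)cos(2τ) - 2sin(2ξ)sin(4τ) + sin(3ξ)cos(6τ), and y(ξ,τ) = exp(-2τ)u(ξ,τ).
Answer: y(ξ, τ) = exp(-2τ)sin(ξ)cos(2τ) - 2exp(-2τ)sin(2ξ)sin(4τ) + exp(-2τ)sin(3ξ)cos(6τ)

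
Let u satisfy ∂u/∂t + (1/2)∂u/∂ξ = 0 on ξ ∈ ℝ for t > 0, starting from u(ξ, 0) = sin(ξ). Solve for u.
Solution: By characteristics (dξ/dt = 1/2), u(ξ,t) = f(ξ - (1/2)t) with f = u(·, 0).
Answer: u(ξ, t) = -sin(t/2 - ξ)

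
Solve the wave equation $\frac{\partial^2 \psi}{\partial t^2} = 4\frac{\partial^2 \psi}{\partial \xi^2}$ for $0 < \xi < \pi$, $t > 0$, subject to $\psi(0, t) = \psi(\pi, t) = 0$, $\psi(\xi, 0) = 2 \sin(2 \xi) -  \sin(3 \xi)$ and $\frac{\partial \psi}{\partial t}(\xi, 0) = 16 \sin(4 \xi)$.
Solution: Separating variables: $\psi = \sum [A_n \cos(\omega_n t) + B_n \sin(\omega_n t)] \sin(n\xi)$, $\omega_n = 2n$. From ICs ($B_n$ = velocity coefficient / $\omega_n$): $A_2=2, A_3=-1, B_4=2$.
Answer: $\psi(\xi, t) = 2 \sin(2 \xi) \cos(4 t) -  \sin(3 \xi) \cos(6 t) + 2 \sin(4 \xi) \sin(8 t)$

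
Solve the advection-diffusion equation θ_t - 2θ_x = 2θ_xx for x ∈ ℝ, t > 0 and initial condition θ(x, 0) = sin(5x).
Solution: Moving frame: η = x + 2t, σ = t, θ = u(η,σ), so θ_t = u_σ + 2u_η and θ_xx = u_ηη.
Hence θ_t - 2θ_x = u_σ and the PDE becomes the heat equation u_σ = 2u_ηη on η ∈ ℝ.
Initial data: u(η,0) = θ(η,0) = sin(5η). Each mode sin(nη) decays as exp(-2n²σ) on ℝ, so u(η,σ) = Σ c_n exp(-2n²σ) sin(nη) with c_5=1: u(η,σ) = exp(-50σ)sin(5η).
Substituting back: θ(x,t) = u(x + 2t, t).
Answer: θ(x, t) = exp(-50t)sin(10t + 5x)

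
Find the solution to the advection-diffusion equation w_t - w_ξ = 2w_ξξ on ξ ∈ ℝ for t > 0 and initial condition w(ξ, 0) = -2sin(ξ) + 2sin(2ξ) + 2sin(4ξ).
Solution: Moving frame: η = ξ + t, σ = t, w = u(η,σ), so w_t = u_σ + u_η and w_ξξ = u_ηη.
Hence w_t - w_ξ = u_σ and the PDE becomes the heat equation u_σ = 2u_ηη on η ∈ ℝ.
Initial data: u(η,0) = w(η,0) = -2sin(η) + 2sin(2η) + 2sin(4η). Each mode sin(nη) decays as exp(-2n²σ) on ℝ, so u(η,σ) = Σ c_n exp(-2n²σ) sin(nη) with c_1=-2, c_2=2, c_4=2: u(η,σ) = -2exp(-2σ)sin(η) + 2exp(-8σ)sin(2η) + 2exp(-32σ)sin(4η).
Substituting back: w(ξ,t) = u(ξ + t, t).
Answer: w(ξ, t) = -2exp(-2t)sin(t + ξ) + 2exp(-8t)sin(2t + 2ξ) + 2exp(-32t)sin(4t + 4ξ)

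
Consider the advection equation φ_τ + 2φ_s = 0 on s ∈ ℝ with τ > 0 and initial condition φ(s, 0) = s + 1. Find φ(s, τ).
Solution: By method of characteristics (waves move right with speed 2):
Along characteristics s - 2τ = const, φ is constant, so φ(s,τ) = f(s - 2τ) with f = φ(·, 0).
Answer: φ(s, τ) = s - 2τ + 1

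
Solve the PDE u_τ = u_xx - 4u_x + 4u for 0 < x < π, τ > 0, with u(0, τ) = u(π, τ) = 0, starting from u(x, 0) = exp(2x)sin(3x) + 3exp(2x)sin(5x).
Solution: Substitute u = exp(2x)w, i.e. w = exp(-2x)u.
By the product rule, u_x = exp(2x)(w_x + 2w), u_xx = exp(2x)(w_xx + 4w_x + 4w), u_τ = exp(2x)w_τ.
Substituting into the PDE and dividing by exp(2x): w_τ = (w_xx + 4w_x + 4w) - 4(w_x + 2w) + 4w.
The lower-order terms cancel, leaving the standard heat equation w_τ = w_xx.
Initial data for w: w(x,0) = exp(-2x)u(x,0) = sin(3x) + 3sin(5x). The boundary conditions carry over: w(0,τ) = w(π,τ) = 0.
Solve for w:
  Using separation of variables w = X(x)T(τ):
  Eigenfunctions: sin(nx), n = 1, 2, 3, ...
  General solution: w(x, τ) = Σ c_n sin(nx) exp(-n² τ)
  Matching w(x,0) = sin(3x) + 3sin(5x) term by term: c_3=1, c_5=3.
Hence w(x,τ) = exp(-9τ)sin(3x) + 3exp(-25τ)sin(5x).
Transform back: u(x,τ) = exp(2x)w(x,τ).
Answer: u(x, τ) = exp(2x)exp(-9τ)sin(3x) + 3exp(2x)exp(-25τ)sin(5x)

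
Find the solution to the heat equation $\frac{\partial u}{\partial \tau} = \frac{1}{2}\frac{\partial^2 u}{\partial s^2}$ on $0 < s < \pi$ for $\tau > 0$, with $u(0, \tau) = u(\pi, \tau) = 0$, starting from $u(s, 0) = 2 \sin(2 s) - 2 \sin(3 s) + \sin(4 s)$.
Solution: Using separation of variables $u = X(s)T(\tau)$:
Eigenfunctions: $\sin(ns)$, $n = 1, 2, 3, \ldots$
General solution: $u(s, \tau) = \sum c_n \sin(ns) e^{-n^2 \tau/2}$
Matching $u(s,0) = 2 \sin(2 s) - 2 \sin(3 s) + \sin(4 s)$ term by term: $c_2=2, c_3=-2, c_4=1$.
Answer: $u(s, \tau) = 2 e^{-2 \tau} \sin(2 s) + e^{-8 \tau} \sin(4 s) - 2 e^{-9 \tau/2} \sin(3 s)$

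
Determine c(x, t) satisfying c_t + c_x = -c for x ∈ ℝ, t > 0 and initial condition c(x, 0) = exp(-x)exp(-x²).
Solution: Substitute c = exp(-x)u, i.e. u = exp(x)c.
By the product rule, c_x = exp(-x)(u_x - u), c_t = exp(-x)u_t.
Substituting into the PDE and dividing by exp(-x): u_t + (u_x - u) = -u.
The lower-order terms cancel, leaving the standard advection equation u_t + u_x = 0.
Initial data for u: u(x,0) = exp(x)c(x,0) = exp(-x²).
Solve for u:
  By method of characteristics (waves move right with speed 1):
  Along characteristics x - t = const, u is constant, so u(x,t) = f(x - t) with f = u(·, 0).
Hence u(x,t) = exp(-(-t + x)²).
Transform back: c(x,t) = exp(-x)u(x,t).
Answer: c(x, t) = exp(-x)exp(-(-t + x)²)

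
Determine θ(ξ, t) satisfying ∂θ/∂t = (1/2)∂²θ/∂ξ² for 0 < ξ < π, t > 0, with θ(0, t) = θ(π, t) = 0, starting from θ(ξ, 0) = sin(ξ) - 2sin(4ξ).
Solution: Separating variables: θ = Σ c_n exp(-n²t/2) sin(nξ). From θ(ξ,0) = sin(ξ) - 2sin(4ξ): c_1=1, c_4=-2.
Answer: θ(ξ, t) = -2exp(-8t)sin(4ξ) + exp(-t/2)sin(ξ)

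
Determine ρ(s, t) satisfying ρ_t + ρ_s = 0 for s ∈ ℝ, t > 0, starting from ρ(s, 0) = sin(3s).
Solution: By method of characteristics (waves move right with speed 1):
Along characteristics s - t = const, ρ is constant, so ρ(s,t) = f(s - t) with f = ρ(·, 0).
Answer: ρ(s, t) = sin(3s - 3t)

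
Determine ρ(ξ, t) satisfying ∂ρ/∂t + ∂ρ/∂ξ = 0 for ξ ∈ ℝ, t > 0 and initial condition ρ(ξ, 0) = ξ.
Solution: By characteristics (dξ/dt = 1), ρ(ξ,t) = f(ξ - t) with f = ρ(·, 0).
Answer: ρ(ξ, t) = -t + ξ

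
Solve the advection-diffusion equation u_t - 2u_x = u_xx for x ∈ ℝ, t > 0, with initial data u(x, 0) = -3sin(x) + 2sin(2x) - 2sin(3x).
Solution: Moving frame: η = x + 2t, σ = t, u = w(η,σ), so u_t = w_σ + 2w_η and u_xx = w_ηη.
Hence u_t - 2u_x = w_σ and the PDE becomes the heat equation w_σ = w_ηη on η ∈ ℝ.
Initial data: w(η,0) = u(η,0) = -3sin(η) + 2sin(2η) - 2sin(3η). Each mode sin(nη) decays as exp(-n²σ) on ℝ, so w(η,σ) = Σ c_n exp(-n²σ) sin(nη) with c_1=-3, c_2=2, c_3=-2: w(η,σ) = -3exp(-σ)sin(η) + 2exp(-4σ)sin(2η) - 2exp(-9σ)sin(3η).
Substituting back: u(x,t) = w(x + 2t, t).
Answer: u(x, t) = -3exp(-t)sin(2t + x) + 2exp(-4t)sin(4t + 2x) - 2exp(-9t)sin(6t + 3x)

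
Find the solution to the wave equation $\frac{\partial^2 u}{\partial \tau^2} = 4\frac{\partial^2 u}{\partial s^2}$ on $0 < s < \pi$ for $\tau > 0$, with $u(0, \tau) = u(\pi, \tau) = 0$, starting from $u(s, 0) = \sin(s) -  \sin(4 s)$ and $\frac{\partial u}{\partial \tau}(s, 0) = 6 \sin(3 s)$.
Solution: Using separation of variables $u = X(s)T(\tau)$:
Eigenfunctions: $\sin(ns)$, $n = 1, 2, 3, \ldots$
General solution: $u(s, \tau) = \sum [A_n \cos(2n \tau) + B_n \sin(2n \tau)] \sin(ns)$
From $u(s,0) = \sin(s) - \sin(4 s)$: $A_1=1, A_4=-1$. From $u_{\tau}(s,0) = 6 \sin(3 s)$, using $u_{\tau}(s,0) = \sum \omega_n B_n \sin(ns)$ with $\omega_n = 2n$: $B_3 = 6/6 = 1$.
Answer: $u(s, \tau) = \sin(6 \tau) \sin(3 s) + \sin(s) \cos(2 \tau) -  \sin(4 s) \cos(8 \tau)$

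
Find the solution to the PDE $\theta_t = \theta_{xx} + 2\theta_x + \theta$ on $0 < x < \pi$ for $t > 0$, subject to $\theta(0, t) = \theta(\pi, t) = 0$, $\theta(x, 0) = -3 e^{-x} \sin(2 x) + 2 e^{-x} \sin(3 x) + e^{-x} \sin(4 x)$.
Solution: Substitute $\theta = e^{-x}u$.
Then $\theta_x = e^{-x}(u_x - u)$, $\theta_{xx} = e^{-x}(u_{xx} - 2u_x + u)$, $\theta_t = e^{-x}u_t$; substituting and dividing by $e^{-x}$, the lower-order terms cancel: $u_t = u_{xx}$ (standard heat equation).
Data for $u$: $u(x,0) = e^{x}\theta(x,0) = -3 \sin(2 x) + 2 \sin(3 x) + \sin(4 x)$. The boundary conditions carry over: $u(0,t) = u(\pi,t) = 0$.
Separating variables: $u = \sum c_n e^{-n^2t} \sin(nx)$. From $u(x,0) = -3 \sin(2 x) + 2 \sin(3 x) + \sin(4 x)$: $c_2=-3, c_3=2, c_4=1$.
So $u(x,t) = -3 e^{-4 t} \sin(2 x) + 2 e^{-9 t} \sin(3 x) + e^{-16 t} \sin(4 x)$, and $\theta(x,t) = e^{-x}u(x,t)$.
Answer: $\theta(x, t) = -3 e^{-4 t} e^{-x} \sin(2 x) + 2 e^{-9 t} e^{-x} \sin(3 x) + e^{-16 t} e^{-x} \sin(4 x)$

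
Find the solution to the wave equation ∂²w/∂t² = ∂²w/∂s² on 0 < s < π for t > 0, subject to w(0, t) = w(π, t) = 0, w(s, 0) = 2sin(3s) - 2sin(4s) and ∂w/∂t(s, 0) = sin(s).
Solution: Using separation of variables w = X(s)T(t):
Eigenfunctions: sin(ns), n = 1, 2, 3, ...
General solution: w(s, t) = Σ [A_n cos(n t) + B_n sin(n t)] sin(ns)
From w(s,0) = 2sin(3s) - 2sin(4s): A_3=2, A_4=-2. From w_t(s,0) = sin(s), using w_t(s,0) = Σ ω_n B_n sin(ns) with ω_n = n: B_1 = 1/1 = 1.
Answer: w(s, t) = sin(s)sin(t) + 2sin(3s)cos(3t) - 2sin(4s)cos(4t)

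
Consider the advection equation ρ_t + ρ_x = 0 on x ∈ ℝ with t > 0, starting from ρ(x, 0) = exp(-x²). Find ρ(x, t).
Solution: By method of characteristics (waves move right with speed 1):
Along characteristics x - t = const, ρ is constant, so ρ(x,t) = f(x - t) with f = ρ(·, 0).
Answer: ρ(x, t) = exp(-(-t + x)²)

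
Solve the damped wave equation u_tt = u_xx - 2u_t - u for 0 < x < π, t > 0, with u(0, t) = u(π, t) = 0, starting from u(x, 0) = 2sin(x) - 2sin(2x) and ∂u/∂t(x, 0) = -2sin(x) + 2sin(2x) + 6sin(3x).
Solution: Substitute u = exp(-t)w, i.e. w = exp(t)u.
By the product rule, u_t = exp(-t)(w_t - w), u_tt = exp(-t)(w_tt - 2w_t + w), u_xx = exp(-t)w_xx.
Substituting into the PDE and dividing by exp(-t): w_tt - 2w_t + w = w_xx - 2(w_t - w) - w.
The lower-order terms cancel, leaving the standard wave equation w_tt = w_xx.
Initial data for w: w(x,0) = u(x,0) = 2sin(x) - 2sin(2x); w_t(x,0) = u_t(x,0) + u(x,0) = 6sin(3x). The boundary conditions carry over: w(0,t) = w(π,t) = 0.
Solve for w:
  Using separation of variables w = X(x)T(t):
  Eigenfunctions: sin(nx), n = 1, 2, 3, ...
  General solution: w(x, t) = Σ [A_n cos(n t) + B_n sin(n t)] sin(nx)
  From w(x,0) = 2sin(x) - 2sin(2x): A_1=2, A_2=-2. From w_t(x,0) = 6sin(3x), using w_t(x,0) = Σ ω_n B_n sin(nx) with ω_n = n: B_3 = 6/3 = 2.
Hence w(x,t) = 2sin(3t)sin(3x) + 2sin(x)cos(t) - 2sin(2x)cos(2t).
Transform back: u(x,t) = exp(-t)w(x,t).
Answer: u(x, t) = 2exp(-t)sin(3t)sin(3x) + 2exp(-t)sin(x)cos(t) - 2exp(-t)sin(2x)cos(2t)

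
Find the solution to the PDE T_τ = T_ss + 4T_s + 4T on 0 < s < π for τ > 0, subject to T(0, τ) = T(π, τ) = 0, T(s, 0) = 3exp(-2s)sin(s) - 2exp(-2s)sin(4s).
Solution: Substitute T = exp(-2s)u, i.e. u = exp(2s)T.
By the product rule, T_s = exp(-2s)(u_s - 2u), T_ss = exp(-2s)(u_ss - 4u_s + 4u), T_τ = exp(-2s)u_τ.
Substituting into the PDE and dividing by exp(-2s): u_τ = (u_ss - 4u_s + 4u) + 4(u_s - 2u) + 4u.
The lower-order terms cancel, leaving the standard heat equation u_τ = u_ss.
Initial data for u: u(s,0) = exp(2s)T(s,0) = 3sin(s) - 2sin(4s). The boundary conditions carry over: u(0,τ) = u(π,τ) = 0.
Solve for u:
  Using separation of variables u = X(s)G(τ):
  Eigenfunctions: sin(ns), n = 1, 2, 3, ...
  General solution: u(s, τ) = Σ c_n sin(ns) exp(-n² τ)
  Matching u(s,0) = 3sin(s) - 2sin(4s) term by term: c_1=3, c_4=-2.
Hence u(s,τ) = 3exp(-τ)sin(s) - 2exp(-16τ)sin(4s).
Transform back: T(s,τ) = exp(-2s)u(s,τ).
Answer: T(s, τ) = 3exp(-2s)exp(-τ)sin(s) - 2exp(-2s)exp(-16τ)sin(4s)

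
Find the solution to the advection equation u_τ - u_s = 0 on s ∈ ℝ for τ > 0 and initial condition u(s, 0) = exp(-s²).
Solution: By characteristics (ds/dτ = -1), u(s,τ) = f(s + τ) with f = u(·, 0).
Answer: u(s, τ) = exp(-(s + τ)²)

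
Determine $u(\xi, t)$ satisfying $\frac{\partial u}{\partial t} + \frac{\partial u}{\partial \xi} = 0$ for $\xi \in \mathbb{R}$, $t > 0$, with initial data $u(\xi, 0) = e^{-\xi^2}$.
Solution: By characteristics ($d\xi/dt = 1$), $u(\xi,t) = f(\xi - t)$ with $f = u( \cdot , 0)$.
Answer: $u(\xi, t) = e^{-(\xi - t)^2}$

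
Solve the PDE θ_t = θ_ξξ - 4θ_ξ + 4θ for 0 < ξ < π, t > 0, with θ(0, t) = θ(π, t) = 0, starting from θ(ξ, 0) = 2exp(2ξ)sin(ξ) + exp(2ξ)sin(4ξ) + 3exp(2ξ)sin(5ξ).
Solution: Substitute θ = exp(2ξ)u.
Then θ_ξ = exp(2ξ)(u_ξ + 2u), θ_ξξ = exp(2ξ)(u_ξξ + 4u_ξ + 4u), θ_t = exp(2ξ)u_t; substituting and dividing by exp(2ξ), the lower-order terms cancel: u_t = u_ξξ (standard heat equation).
Data for u: u(ξ,0) = exp(-2ξ)θ(ξ,0) = 2sin(ξ) + sin(4ξ) + 3sin(5ξ). The boundary conditions carry over: u(0,t) = u(π,t) = 0.
Separating variables: u = Σ c_n exp(-n²t) sin(nξ). From u(ξ,0) = 2sin(ξ) + sin(4ξ) + 3sin(5ξ): c_1=2, c_4=1, c_5=3.
So u(ξ,t) = 2exp(-t)sin(ξ) + exp(-16t)sin(4ξ) + 3exp(-25t)sin(5ξ), and θ(ξ,t) = exp(2ξ)u(ξ,t).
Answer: θ(ξ, t) = 2exp(-t)exp(2ξ)sin(ξ) + exp(-16t)exp(2ξ)sin(4ξ) + 3exp(-25t)exp(2ξ)sin(5ξ)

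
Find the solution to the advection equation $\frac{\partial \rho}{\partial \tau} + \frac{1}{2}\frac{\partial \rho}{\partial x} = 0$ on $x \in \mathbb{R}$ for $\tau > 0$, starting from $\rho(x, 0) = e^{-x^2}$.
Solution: By method of characteristics (waves move right with speed 1/2):
Along characteristics $x - \frac{1}{2}\tau =$ const, $\rho$ is constant, so $\rho(x,\tau) = f(x - \frac{1}{2}\tau)$ with $f = \rho( \cdot , 0)$.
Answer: $\rho(x, \tau) = e^{-(-\tau/2 + x)^2}$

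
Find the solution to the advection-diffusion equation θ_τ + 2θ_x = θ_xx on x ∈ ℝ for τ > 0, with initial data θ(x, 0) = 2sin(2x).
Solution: Moving frame: η = x - 2τ, σ = τ, θ = u(η,σ), so θ_τ = u_σ - 2u_η and θ_xx = u_ηη.
Hence θ_τ + 2θ_x = u_σ and the PDE becomes the heat equation u_σ = u_ηη on η ∈ ℝ.
Initial data: u(η,0) = θ(η,0) = 2sin(2η). Each mode sin(nη) decays as exp(-n²σ) on ℝ, so u(η,σ) = Σ c_n exp(-n²σ) sin(nη) with c_2=2: u(η,σ) = 2exp(-4σ)sin(2η).
Substituting back: θ(x,τ) = u(x - 2τ, τ).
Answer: θ(x, τ) = 2exp(-4τ)sin(2x - 4τ)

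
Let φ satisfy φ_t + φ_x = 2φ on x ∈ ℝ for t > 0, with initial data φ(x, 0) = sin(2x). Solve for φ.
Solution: Substitute φ = exp(2t)u, i.e. u = exp(-2t)φ.
By the product rule, φ_t = exp(2t)(u_t + 2u), φ_x = exp(2t)u_x.
Substituting into the PDE and dividing by exp(2t): u_t + 2u + u_x = 2u.
The lower-order terms cancel, leaving the standard advection equation u_t + u_x = 0.
Initial data for u: u(x,0) = φ(x,0) = sin(2x).
Solve for u:
  By method of characteristics (waves move right with speed 1):
  Along characteristics x - t = const, u is constant, so u(x,t) = f(x - t) with f = u(·, 0).
Hence u(x,t) = -sin(2t - 2x).
Transform back: φ(x,t) = exp(2t)u(x,t).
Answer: φ(x, t) = -exp(2t)sin(2t - 2x)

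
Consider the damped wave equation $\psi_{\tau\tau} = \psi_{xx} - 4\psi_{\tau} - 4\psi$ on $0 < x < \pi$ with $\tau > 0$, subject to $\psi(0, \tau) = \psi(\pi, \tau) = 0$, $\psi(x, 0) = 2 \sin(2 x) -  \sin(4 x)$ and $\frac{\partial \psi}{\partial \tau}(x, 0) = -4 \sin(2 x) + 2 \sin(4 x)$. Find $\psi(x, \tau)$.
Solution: Substitute $\psi = e^{-2\tau}u$.
Then $\psi_{\tau} = e^{-2\tau}(u_{\tau} - 2u)$, $\psi_{\tau\tau} = e^{-2\tau}(u_{\tau\tau} - 4u_{\tau} + 4u)$, $\psi_{xx} = e^{-2\tau}u_{xx}$; substituting and dividing by $e^{-2\tau}$, the lower-order terms cancel: $u_{\tau\tau} = u_{xx}$ (standard wave equation).
Data for $u$: $u(x,0) = \psi(x,0) = 2 \sin(2 x) - \sin(4 x)$; $u_{\tau}(x,0) = \psi_{\tau}(x,0) + 2\psi(x,0) = 0$. The boundary conditions carry over: $u(0,\tau) = u(\pi,\tau) = 0$.
Separating variables: $u = \sum [A_n \cos(\omega_n \tau) + B_n \sin(\omega_n \tau)] \sin(nx)$, $\omega_n = n$. From ICs: $A_2=2, A_4=-1$.
So $u(x,\tau) = 2 \sin(2 x) \cos(2 \tau) - \sin(4 x) \cos(4 \tau)$, and $\psi(x,\tau) = e^{-2\tau}u(x,\tau)$.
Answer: $\psi(x, \tau) = 2 e^{-2 \tau} \sin(2 x) \cos(2 \tau) -  e^{-2 \tau} \sin(4 x) \cos(4 \tau)$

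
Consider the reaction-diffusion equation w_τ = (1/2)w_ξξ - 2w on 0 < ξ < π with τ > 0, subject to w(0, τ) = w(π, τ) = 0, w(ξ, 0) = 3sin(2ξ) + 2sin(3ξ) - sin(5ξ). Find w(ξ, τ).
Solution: Substitute w = exp(-2τ)u, i.e. u = exp(2τ)w.
By the product rule, w_τ = exp(-2τ)(u_τ - 2u), w_ξξ = exp(-2τ)u_ξξ.
Substituting into the PDE and dividing by exp(-2τ): u_τ - 2u = (1/2)u_ξξ - 2u.
The lower-order terms cancel, leaving the standard heat equation u_τ = (1/2)u_ξξ.
Initial data for u: u(ξ,0) = w(ξ,0) = 3sin(2ξ) + 2sin(3ξ) - sin(5ξ). The boundary conditions carry over: u(0,τ) = u(π,τ) = 0.
Solve for u:
  Using separation of variables u = X(ξ)T(τ):
  Eigenfunctions: sin(nξ), n = 1, 2, 3, ...
  General solution: u(ξ, τ) = Σ c_n sin(nξ) exp(-n² τ/2)
  Matching u(ξ,0) = 3sin(2ξ) + 2sin(3ξ) - sin(5ξ) term by term: c_2=3, c_3=2, c_5=-1.
Hence u(ξ,τ) = 3exp(-2τ)sin(2ξ) + 2exp(-9τ/2)sin(3ξ) - exp(-25τ/2)sin(5ξ).
Transform back: w(ξ,τ) = exp(-2τ)u(ξ,τ).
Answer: w(ξ, τ) = 3exp(-4τ)sin(2ξ) + 2exp(-13τ/2)sin(3ξ) - exp(-29τ/2)sin(5ξ)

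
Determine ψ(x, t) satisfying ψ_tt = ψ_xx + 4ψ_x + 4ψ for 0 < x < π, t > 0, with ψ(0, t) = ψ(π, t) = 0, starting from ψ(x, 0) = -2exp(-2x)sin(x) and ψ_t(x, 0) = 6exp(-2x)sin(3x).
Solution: Substitute ψ = exp(-2x)u, i.e. u = exp(2x)ψ.
By the product rule, ψ_x = exp(-2x)(u_x - 2u), ψ_xx = exp(-2x)(u_xx - 4u_x + 4u), ψ_tt = exp(-2x)u_tt.
Substituting into the PDE and dividing by exp(-2x): u_tt = (u_xx - 4u_x + 4u) + 4(u_x - 2u) + 4u.
The lower-order terms cancel, leaving the standard wave equation u_tt = u_xx.
Initial data for u: u(x,0) = exp(2x)ψ(x,0) = -2sin(x); u_t(x,0) = exp(2x)ψ_t(x,0) = 6sin(3x). The boundary conditions carry over: u(0,t) = u(π,t) = 0.
Solve for u:
  Using separation of variables u = X(x)T(t):
  Eigenfunctions: sin(nx), n = 1, 2, 3, ...
  General solution: u(x, t) = Σ [A_n cos(n t) + B_n sin(n t)] sin(nx)
  From u(x,0) = -2sin(x): A_1=-2. From u_t(x,0) = 6sin(3x), using u_t(x,0) = Σ ω_n B_n sin(nx) with ω_n = n: B_3 = 6/3 = 2.
Hence u(x,t) = 2sin(3t)sin(3x) - 2sin(x)cos(t).
Transform back: ψ(x,t) = exp(-2x)u(x,t).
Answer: ψ(x, t) = 2exp(-2x)sin(3t)sin(3x) - 2exp(-2x)sin(x)cos(t)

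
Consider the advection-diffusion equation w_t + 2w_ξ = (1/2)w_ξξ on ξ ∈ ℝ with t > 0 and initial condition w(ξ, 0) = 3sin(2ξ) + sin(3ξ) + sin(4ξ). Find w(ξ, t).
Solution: Change to a moving frame: let η = ξ - 2t, σ = t and write w(ξ,t) = u(η,σ).
By the chain rule w_t = u_σ - 2u_η, w_ξ = u_η, w_ξξ = u_ηη.
Then w_t + 2w_ξ = u_σ: the advection term cancels and the PDE becomes the heat equation u_σ = (1/2)u_ηη on η ∈ ℝ.
Initial data: u(η,0) = w(η,0) = 3sin(2η) + sin(3η) + sin(4η).
On η ∈ ℝ each mode satisfies (sin(nη))″ = -n² sin(nη), so exp(-n²σ/2) sin(nη) solves the heat equation; by superposition u(η,σ) = Σ c_n exp(-n²σ/2) sin(nη).
Reading off the coefficients: c_2=3, c_3=1, c_4=1, so u(η,σ) = 3exp(-2σ)sin(2η) + exp(-8σ)sin(4η) + exp(-9σ/2)sin(3η).
Substituting back η = ξ - 2t, σ = t: w(ξ,t) = u(ξ - 2t, t).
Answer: w(ξ, t) = -3exp(-2t)sin(4t - 2ξ) - exp(-8t)sin(8t - 4ξ) - exp(-9t/2)sin(6t - 3ξ)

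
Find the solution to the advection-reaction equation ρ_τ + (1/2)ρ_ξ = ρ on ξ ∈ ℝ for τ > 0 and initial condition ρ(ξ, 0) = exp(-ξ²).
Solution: Substitute ρ = exp(τ)u, i.e. u = exp(-τ)ρ.
By the product rule, ρ_τ = exp(τ)(u_τ + u), ρ_ξ = exp(τ)u_ξ.
Substituting into the PDE and dividing by exp(τ): u_τ + u + (1/2)u_ξ = u.
The lower-order terms cancel, leaving the standard advection equation u_τ + (1/2)u_ξ = 0.
Initial data for u: u(ξ,0) = ρ(ξ,0) = exp(-ξ²).
Solve for u:
  By method of characteristics (waves move right with speed 1/2):
  Along characteristics ξ - (1/2)τ = const, u is constant, so u(ξ,τ) = f(ξ - (1/2)τ) with f = u(·, 0).
Hence u(ξ,τ) = exp(-(ξ - τ/2)²).
Transform back: ρ(ξ,τ) = exp(τ)u(ξ,τ).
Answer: ρ(ξ, τ) = exp(τ)exp(-(ξ - τ/2)²)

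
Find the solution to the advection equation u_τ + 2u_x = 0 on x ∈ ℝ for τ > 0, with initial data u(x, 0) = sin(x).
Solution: By characteristics (dx/dτ = 2), u(x,τ) = f(x - 2τ) with f = u(·, 0).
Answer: u(x, τ) = sin(x - 2τ)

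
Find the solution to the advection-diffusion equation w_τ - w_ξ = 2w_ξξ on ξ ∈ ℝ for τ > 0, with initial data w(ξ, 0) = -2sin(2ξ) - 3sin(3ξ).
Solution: Moving frame: η = ξ + τ, σ = τ, w = u(η,σ), so w_τ = u_σ + u_η and w_ξξ = u_ηη.
Hence w_τ - w_ξ = u_σ and the PDE becomes the heat equation u_σ = 2u_ηη on η ∈ ℝ.
Initial data: u(η,0) = w(η,0) = -2sin(2η) - 3sin(3η). Each mode sin(nη) decays as exp(-2n²σ) on ℝ, so u(η,σ) = Σ c_n exp(-2n²σ) sin(nη) with c_2=-2, c_3=-3: u(η,σ) = -2exp(-8σ)sin(2η) - 3exp(-18σ)sin(3η).
Substituting back: w(ξ,τ) = u(ξ + τ, τ).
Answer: w(ξ, τ) = -2exp(-8τ)sin(2ξ + 2τ) - 3exp(-18τ)sin(3ξ + 3τ)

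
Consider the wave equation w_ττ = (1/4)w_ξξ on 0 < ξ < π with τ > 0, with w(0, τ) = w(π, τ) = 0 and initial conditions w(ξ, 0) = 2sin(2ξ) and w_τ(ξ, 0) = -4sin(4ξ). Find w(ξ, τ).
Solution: Separating variables: w = Σ [A_n cos(ω_n τ) + B_n sin(ω_n τ)] sin(nξ), ω_n = n/2. From ICs (B_n = velocity coefficient / ω_n): A_2=2, B_4=-2.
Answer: w(ξ, τ) = 2sin(2ξ)cos(τ) - 2sin(4ξ)sin(2τ)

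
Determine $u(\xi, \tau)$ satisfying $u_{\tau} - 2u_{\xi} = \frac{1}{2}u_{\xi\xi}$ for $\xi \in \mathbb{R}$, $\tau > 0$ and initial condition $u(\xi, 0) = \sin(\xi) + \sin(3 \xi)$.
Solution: Moving frame: $\eta = \xi + 2\tau$, $\sigma = \tau$, $u = w(\eta,\sigma)$, so $u_{\tau} = w_{\sigma} + 2w_{\eta}$ and $u_{\xi\xi} = w_{\eta\eta}$.
Hence $u_{\tau} - 2u_{\xi} = w_{\sigma}$ and the PDE becomes the heat equation $w_{\sigma} = \frac{1}{2}w_{\eta\eta}$ on $\eta \in \mathbb{R}$.
Initial data: $w(\eta,0) = u(\eta,0) = \sin(\eta) + \sin(3 \eta)$. Each mode $\sin(n\eta)$ decays as $e^{-n^2\sigma/2}$ on $\mathbb{R}$, so $w(\eta,\sigma) = \sum c_n e^{-n^2\sigma/2} \sin(n\eta)$ with $c_1=1, c_3=1$: $w(\eta,\sigma) = e^{-\sigma/2} \sin(\eta) + e^{-9 \sigma/2} \sin(3 \eta)$.
Substituting back: $u(\xi,\tau) = w(\xi + 2\tau, \tau)$.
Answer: $u(\xi, \tau) = e^{-\tau/2} \sin(2 \tau + \xi) + e^{-9 \tau/2} \sin(6 \tau + 3 \xi)$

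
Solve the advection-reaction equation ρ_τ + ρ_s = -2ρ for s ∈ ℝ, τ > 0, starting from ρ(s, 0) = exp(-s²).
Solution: Substitute ρ = exp(-2τ)u, i.e. u = exp(2τ)ρ.
By the product rule, ρ_τ = exp(-2τ)(u_τ - 2u), ρ_s = exp(-2τ)u_s.
Substituting into the PDE and dividing by exp(-2τ): u_τ - 2u + u_s = -2u.
The lower-order terms cancel, leaving the standard advection equation u_τ + u_s = 0.
Initial data for u: u(s,0) = ρ(s,0) = exp(-s²).
Solve for u:
  By method of characteristics (waves move right with speed 1):
  Along characteristics s - τ = const, u is constant, so u(s,τ) = f(s - τ) with f = u(·, 0).
Hence u(s,τ) = exp(-(s - τ)²).
Transform back: ρ(s,τ) = exp(-2τ)u(s,τ).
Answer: ρ(s, τ) = exp(-2τ)exp(-(s - τ)²)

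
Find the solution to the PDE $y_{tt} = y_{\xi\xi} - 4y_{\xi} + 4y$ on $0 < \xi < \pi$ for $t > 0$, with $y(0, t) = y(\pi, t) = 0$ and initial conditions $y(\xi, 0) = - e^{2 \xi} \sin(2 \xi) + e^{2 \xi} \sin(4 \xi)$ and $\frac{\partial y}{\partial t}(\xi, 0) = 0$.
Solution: Substitute $y = e^{2\xi}u$.
Then $y_{\xi} = e^{2\xi}(u_{\xi} + 2u)$, $y_{\xi\xi} = e^{2\xi}(u_{\xi\xi} + 4u_{\xi} + 4u)$, $y_{tt} = e^{2\xi}u_{tt}$; substituting and dividing by $e^{2\xi}$, the lower-order terms cancel: $u_{tt} = u_{\xi\xi}$ (standard wave equation).
Data for $u$: $u(\xi,0) = e^{-2\xi}y(\xi,0) = - \sin(2 \xi) + \sin(4 \xi)$; $u_t(\xi,0) = e^{-2\xi}y_t(\xi,0) = 0$. The boundary conditions carry over: $u(0,t) = u(\pi,t) = 0$.
Separating variables: $u = \sum [A_n \cos(\omega_n t) + B_n \sin(\omega_n t)] \sin(n\xi)$, $\omega_n = n$. From ICs: $A_2=-1, A_4=1$.
So $u(\xi,t) = - \sin(2 \xi) \cos(2 t) + \sin(4 \xi) \cos(4 t)$, and $y(\xi,t) = e^{2\xi}u(\xi,t)$.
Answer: $y(\xi, t) = - e^{2 \xi} \sin(2 \xi) \cos(2 t) + e^{2 \xi} \sin(4 \xi) \cos(4 t)$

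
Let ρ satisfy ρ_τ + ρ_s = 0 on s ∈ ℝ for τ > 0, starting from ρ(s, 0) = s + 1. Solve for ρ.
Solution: By characteristics (ds/dτ = 1), ρ(s,τ) = f(s - τ) with f = ρ(·, 0).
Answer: ρ(s, τ) = s - τ + 1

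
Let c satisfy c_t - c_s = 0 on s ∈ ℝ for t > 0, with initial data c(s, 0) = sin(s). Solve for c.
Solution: By method of characteristics (waves move left with speed 1):
Along characteristics s + t = const, c is constant, so c(s,t) = f(s + t) with f = c(·, 0).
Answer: c(s, t) = sin(s + t)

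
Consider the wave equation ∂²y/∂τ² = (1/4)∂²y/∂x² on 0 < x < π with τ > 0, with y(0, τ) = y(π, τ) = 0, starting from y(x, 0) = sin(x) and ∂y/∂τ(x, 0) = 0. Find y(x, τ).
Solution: Using separation of variables y = X(x)T(τ):
Eigenfunctions: sin(nx), n = 1, 2, 3, ...
General solution: y(x, τ) = Σ [A_n cos(n τ/2) + B_n sin(n τ/2)] sin(nx)
From y(x,0) = sin(x): A_1=1. From y_τ(x,0) = 0: all B_n = 0.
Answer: y(x, τ) = sin(x)cos(τ/2)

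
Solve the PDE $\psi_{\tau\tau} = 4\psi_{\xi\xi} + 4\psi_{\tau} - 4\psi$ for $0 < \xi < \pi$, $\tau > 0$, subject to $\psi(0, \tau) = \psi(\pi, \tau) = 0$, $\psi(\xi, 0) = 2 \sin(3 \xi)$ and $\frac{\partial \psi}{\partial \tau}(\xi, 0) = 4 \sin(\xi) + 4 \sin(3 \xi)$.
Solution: Substitute $\psi = e^{2\tau}u$, i.e. $u = e^{-2\tau}\psi$.
By the product rule, $\psi_{\tau} = e^{2\tau}(u_{\tau} + 2u)$, $\psi_{\tau\tau} = e^{2\tau}(u_{\tau\tau} + 4u_{\tau} + 4u)$, $\psi_{\xi\xi} = e^{2\tau}u_{\xi\xi}$.
Substituting into the PDE and dividing by $e^{2\tau}$: $u_{\tau\tau} + 4u_{\tau} + 4u = 4u_{\xi\xi} + 4(u_{\tau} + 2u) - 4u$.
The lower-order terms cancel, leaving the standard wave equation $u_{\tau\tau} = 4u_{\xi\xi}$.
Initial data for $u$: $u(\xi,0) = \psi(\xi,0) = 2 \sin(3 \xi)$; $u_{\tau}(\xi,0) = \psi_{\tau}(\xi,0) - 2\psi(\xi,0) = 4 \sin(\xi)$. The boundary conditions carry over: $u(0,\tau) = u(\pi,\tau) = 0$.
Solve for $u$:
  Using separation of variables $u = X(\xi)T(\tau)$:
  Eigenfunctions: $\sin(n\xi)$, $n = 1, 2, 3, \ldots$
  General solution: $u(\xi, \tau) = \sum [A_n \cos(2n \tau) + B_n \sin(2n \tau)] \sin(n\xi)$
  From $u(\xi,0) = 2 \sin(3 \xi)$: $A_3=2$. From $u_{\tau}(\xi,0) = 4 \sin(\xi)$, using $u_{\tau}(\xi,0) = \sum \omega_n B_n \sin(n\xi)$ with $\omega_n = 2n$: $B_1 = 4/2 = 2$.
Hence $u(\xi,\tau) = 2 \sin(\xi) \sin(2 \tau) + 2 \sin(3 \xi) \cos(6 \tau)$.
Transform back: $\psi(\xi,\tau) = e^{2\tau}u(\xi,\tau)$.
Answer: $\psi(\xi, \tau) = 2 e^{2 \tau} \sin(2 \tau) \sin(\xi) + 2 e^{2 \tau} \sin(3 \xi) \cos(6 \tau)$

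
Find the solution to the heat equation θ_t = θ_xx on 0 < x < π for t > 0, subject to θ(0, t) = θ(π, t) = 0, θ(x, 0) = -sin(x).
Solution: Separating variables: θ = Σ c_n exp(-n²t) sin(nx). From θ(x,0) = -sin(x): c_1=-1.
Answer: θ(x, t) = -exp(-t)sin(x)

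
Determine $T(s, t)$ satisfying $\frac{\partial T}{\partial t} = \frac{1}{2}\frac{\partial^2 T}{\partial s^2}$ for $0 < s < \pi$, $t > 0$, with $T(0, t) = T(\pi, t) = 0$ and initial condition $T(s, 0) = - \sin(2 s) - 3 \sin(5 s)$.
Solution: Using separation of variables $T = X(s)G(t)$:
Eigenfunctions: $\sin(ns)$, $n = 1, 2, 3, \ldots$
General solution: $T(s, t) = \sum c_n \sin(ns) e^{-n^2 t/2}$
Matching $T(s,0) = - \sin(2 s) - 3 \sin(5 s)$ term by term: $c_2=-1, c_5=-3$.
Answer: $T(s, t) = - e^{-2 t} \sin(2 s) - 3 e^{-25 t/2} \sin(5 s)$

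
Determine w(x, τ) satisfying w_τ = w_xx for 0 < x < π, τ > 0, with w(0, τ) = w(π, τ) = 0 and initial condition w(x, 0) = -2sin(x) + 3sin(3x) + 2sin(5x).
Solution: Using separation of variables w = X(x)T(τ):
Eigenfunctions: sin(nx), n = 1, 2, 3, ...
General solution: w(x, τ) = Σ c_n sin(nx) exp(-n² τ)
Matching w(x,0) = -2sin(x) + 3sin(3x) + 2sin(5x) term by term: c_1=-2, c_3=3, c_5=2.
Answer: w(x, τ) = -2exp(-τ)sin(x) + 3exp(-9τ)sin(3x) + 2exp(-25τ)sin(5x)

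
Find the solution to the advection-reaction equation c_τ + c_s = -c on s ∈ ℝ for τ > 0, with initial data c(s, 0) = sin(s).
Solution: Substitute c = exp(-τ)u.
Then c_τ = exp(-τ)(u_τ - u), c_s = exp(-τ)u_s; substituting and dividing by exp(-τ), the lower-order terms cancel: u_τ + u_s = 0 (standard advection equation).
Data for u: u(s,0) = c(s,0) = sin(s).
By characteristics (ds/dτ = 1), u(s,τ) = f(s - τ) with f = u(·, 0).
So u(s,τ) = sin(s - τ), and c(s,τ) = exp(-τ)u(s,τ).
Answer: c(s, τ) = exp(-τ)sin(s - τ)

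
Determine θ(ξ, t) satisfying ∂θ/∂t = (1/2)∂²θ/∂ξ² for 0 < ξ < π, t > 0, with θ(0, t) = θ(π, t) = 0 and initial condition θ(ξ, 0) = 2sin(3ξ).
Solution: Separating variables: θ = Σ c_n exp(-n²t/2) sin(nξ). From θ(ξ,0) = 2sin(3ξ): c_3=2.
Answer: θ(ξ, t) = 2exp(-9t/2)sin(3ξ)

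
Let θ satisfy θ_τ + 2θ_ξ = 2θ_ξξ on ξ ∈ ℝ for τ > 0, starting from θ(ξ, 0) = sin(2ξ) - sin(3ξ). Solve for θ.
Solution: Moving frame: η = ξ - 2τ, σ = τ, θ = u(η,σ), so θ_τ = u_σ - 2u_η and θ_ξξ = u_ηη.
Hence θ_τ + 2θ_ξ = u_σ and the PDE becomes the heat equation u_σ = 2u_ηη on η ∈ ℝ.
Initial data: u(η,0) = θ(η,0) = sin(2η) - sin(3η). Each mode sin(nη) decays as exp(-2n²σ) on ℝ, so u(η,σ) = Σ c_n exp(-2n²σ) sin(nη) with c_2=1, c_3=-1: u(η,σ) = exp(-8σ)sin(2η) - exp(-18σ)sin(3η).
Substituting back: θ(ξ,τ) = u(ξ - 2τ, τ).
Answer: θ(ξ, τ) = exp(-8τ)sin(2ξ - 4τ) - exp(-18τ)sin(3ξ - 6τ)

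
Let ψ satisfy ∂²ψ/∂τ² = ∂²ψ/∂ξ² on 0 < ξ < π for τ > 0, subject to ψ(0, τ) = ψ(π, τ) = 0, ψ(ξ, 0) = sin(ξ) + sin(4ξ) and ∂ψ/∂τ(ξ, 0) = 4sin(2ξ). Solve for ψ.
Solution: Using separation of variables ψ = X(ξ)T(τ):
Eigenfunctions: sin(nξ), n = 1, 2, 3, ...
General solution: ψ(ξ, τ) = Σ [A_n cos(n τ) + B_n sin(n τ)] sin(nξ)
From ψ(ξ,0) = sin(ξ) + sin(4ξ): A_1=1, A_4=1. From ψ_τ(ξ,0) = 4sin(2ξ), using ψ_τ(ξ,0) = Σ ω_n B_n sin(nξ) with ω_n = n: B_2 = 4/2 = 2.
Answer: ψ(ξ, τ) = sin(ξ)cos(τ) + 2sin(2ξ)sin(2τ) + sin(4ξ)cos(4τ)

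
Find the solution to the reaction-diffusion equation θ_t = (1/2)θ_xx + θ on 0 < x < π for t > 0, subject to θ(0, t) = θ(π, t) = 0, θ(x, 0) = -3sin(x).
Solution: Substitute θ = exp(t)u, i.e. u = exp(-t)θ.
By the product rule, θ_t = exp(t)(u_t + u), θ_xx = exp(t)u_xx.
Substituting into the PDE and dividing by exp(t): u_t + u = (1/2)u_xx + u.
The lower-order terms cancel, leaving the standard heat equation u_t = (1/2)u_xx.
Initial data for u: u(x,0) = θ(x,0) = -3sin(x). The boundary conditions carry over: u(0,t) = u(π,t) = 0.
Solve for u:
  Using separation of variables u = X(x)G(t):
  Eigenfunctions: sin(nx), n = 1, 2, 3, ...
  General solution: u(x, t) = Σ c_n sin(nx) exp(-n² t/2)
  Matching u(x,0) = -3sin(x) term by term: c_1=-3.
Hence u(x,t) = -3exp(-t/2)sin(x).
Transform back: θ(x,t) = exp(t)u(x,t).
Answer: θ(x, t) = -3exp(t/2)sin(x)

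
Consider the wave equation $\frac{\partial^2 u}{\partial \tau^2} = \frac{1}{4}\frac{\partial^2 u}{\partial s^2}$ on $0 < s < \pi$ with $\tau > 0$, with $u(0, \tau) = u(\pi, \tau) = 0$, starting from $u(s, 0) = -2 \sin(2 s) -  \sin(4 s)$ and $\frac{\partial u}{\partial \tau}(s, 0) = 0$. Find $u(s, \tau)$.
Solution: Using separation of variables $u = X(s)T(\tau)$:
Eigenfunctions: $\sin(ns)$, $n = 1, 2, 3, \ldots$
General solution: $u(s, \tau) = \sum [A_n \cos(n \tau/2) + B_n \sin(n \tau/2)] \sin(ns)$
From $u(s,0) = -2 \sin(2 s) - \sin(4 s)$: $A_2=-2, A_4=-1$. From $u_{\tau}(s,0) = 0$: all $B_n = 0$.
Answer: $u(s, \tau) = -2 \sin(2 s) \cos(\tau) -  \sin(4 s) \cos(2 \tau)$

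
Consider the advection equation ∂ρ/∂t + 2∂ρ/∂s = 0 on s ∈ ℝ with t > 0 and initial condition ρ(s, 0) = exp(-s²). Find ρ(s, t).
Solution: By method of characteristics (waves move right with speed 2):
Along characteristics s - 2t = const, ρ is constant, so ρ(s,t) = f(s - 2t) with f = ρ(·, 0).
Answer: ρ(s, t) = exp(-(s - 2t)²)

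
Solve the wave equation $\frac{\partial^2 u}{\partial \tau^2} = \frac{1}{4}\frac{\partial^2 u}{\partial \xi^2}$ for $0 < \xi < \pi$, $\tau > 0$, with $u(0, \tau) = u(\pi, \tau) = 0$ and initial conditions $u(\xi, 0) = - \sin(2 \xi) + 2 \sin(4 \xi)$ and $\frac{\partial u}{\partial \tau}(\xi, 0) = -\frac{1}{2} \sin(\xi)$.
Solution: Using separation of variables $u = X(\xi)T(\tau)$:
Eigenfunctions: $\sin(n\xi)$, $n = 1, 2, 3, \ldots$
General solution: $u(\xi, \tau) = \sum [A_n \cos(n \tau/2) + B_n \sin(n \tau/2)] \sin(n\xi)$
From $u(\xi,0) = - \sin(2 \xi) + 2 \sin(4 \xi)$: $A_2=-1, A_4=2$. From $u_{\tau}(\xi,0) = -\frac{1}{2} \sin(\xi)$, using $u_{\tau}(\xi,0) = \sum \omega_n B_n \sin(n\xi)$ with $\omega_n = n/2$: $B_1 = (-1/2)/(1/2) = -1$.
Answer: $u(\xi, \tau) = - \sin(\tau/2) \sin(\xi) -  \sin(2 \xi) \cos(\tau) + 2 \sin(4 \xi) \cos(2 \tau)$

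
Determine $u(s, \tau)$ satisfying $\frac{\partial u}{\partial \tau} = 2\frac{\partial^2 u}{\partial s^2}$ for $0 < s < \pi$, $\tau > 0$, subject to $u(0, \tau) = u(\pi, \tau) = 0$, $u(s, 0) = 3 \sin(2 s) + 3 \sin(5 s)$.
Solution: Using separation of variables $u = X(s)T(\tau)$:
Eigenfunctions: $\sin(ns)$, $n = 1, 2, 3, \ldots$
General solution: $u(s, \tau) = \sum c_n \sin(ns) e^{-2n^2 \tau}$
Matching $u(s,0) = 3 \sin(2 s) + 3 \sin(5 s)$ term by term: $c_2=3, c_5=3$.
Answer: $u(s, \tau) = 3 e^{-8 \tau} \sin(2 s) + 3 e^{-50 \tau} \sin(5 s)$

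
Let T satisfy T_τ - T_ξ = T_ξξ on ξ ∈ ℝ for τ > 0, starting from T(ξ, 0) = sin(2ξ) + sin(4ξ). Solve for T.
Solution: Change to a moving frame: let η = ξ + τ, σ = τ and write T(ξ,τ) = u(η,σ).
By the chain rule T_τ = u_σ + u_η, T_ξ = u_η, T_ξξ = u_ηη.
Then T_τ - T_ξ = u_σ: the advection term cancels and the PDE becomes the heat equation u_σ = u_ηη on η ∈ ℝ.
Initial data: u(η,0) = T(η,0) = sin(2η) + sin(4η).
On η ∈ ℝ each mode satisfies (sin(nη))″ = -n² sin(nη), so exp(-n²σ) sin(nη) solves the heat equation; by superposition u(η,σ) = Σ c_n exp(-n²σ) sin(nη).
Reading off the coefficients: c_2=1, c_4=1, so u(η,σ) = exp(-4σ)sin(2η) + exp(-16σ)sin(4η).
Substituting back η = ξ + τ, σ = τ: T(ξ,τ) = u(ξ + τ, τ).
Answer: T(ξ, τ) = exp(-4τ)sin(2ξ + 2τ) + exp(-16τ)sin(4ξ + 4τ)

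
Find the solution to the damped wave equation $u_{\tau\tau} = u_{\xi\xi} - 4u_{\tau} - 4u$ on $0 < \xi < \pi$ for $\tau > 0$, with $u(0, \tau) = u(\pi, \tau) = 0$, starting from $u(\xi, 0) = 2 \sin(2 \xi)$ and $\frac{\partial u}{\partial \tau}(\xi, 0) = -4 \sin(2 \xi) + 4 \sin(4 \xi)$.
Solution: Substitute $u = e^{-2\tau}w$, i.e. $w = e^{2\tau}u$.
By the product rule, $u_{\tau} = e^{-2\tau}(w_{\tau} - 2w)$, $u_{\tau\tau} = e^{-2\tau}(w_{\tau\tau} - 4w_{\tau} + 4w)$, $u_{\xi\xi} = e^{-2\tau}w_{\xi\xi}$.
Substituting into the PDE and dividing by $e^{-2\tau}$: $w_{\tau\tau} - 4w_{\tau} + 4w = w_{\xi\xi} - 4(w_{\tau} - 2w) - 4w$.
The lower-order terms cancel, leaving the standard wave equation $w_{\tau\tau} = w_{\xi\xi}$.
Initial data for $w$: $w(\xi,0) = u(\xi,0) = 2 \sin(2 \xi)$; $w_{\tau}(\xi,0) = u_{\tau}(\xi,0) + 2u(\xi,0) = 4 \sin(4 \xi)$. The boundary conditions carry over: $w(0,\tau) = w(\pi,\tau) = 0$.
Solve for $w$:
  Using separation of variables $w = X(\xi)T(\tau)$:
  Eigenfunctions: $\sin(n\xi)$, $n = 1, 2, 3, \ldots$
  General solution: $w(\xi, \tau) = \sum [A_n \cos(n \tau) + B_n \sin(n \tau)] \sin(n\xi)$
  From $w(\xi,0) = 2 \sin(2 \xi)$: $A_2=2$. From $w_{\tau}(\xi,0) = 4 \sin(4 \xi)$, using $w_{\tau}(\xi,0) = \sum \omega_n B_n \sin(n\xi)$ with $\omega_n = n$: $B_4 = 4/4 = 1$.
Hence $w(\xi,\tau) = 2 \sin(2 \xi) \cos(2 \tau) + \sin(4 \xi) \sin(4 \tau)$.
Transform back: $u(\xi,\tau) = e^{-2\tau}w(\xi,\tau)$.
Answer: $u(\xi, \tau) = e^{-2 \tau} \sin(4 \tau) \sin(4 \xi) + 2 e^{-2 \tau} \sin(2 \xi) \cos(2 \tau)$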